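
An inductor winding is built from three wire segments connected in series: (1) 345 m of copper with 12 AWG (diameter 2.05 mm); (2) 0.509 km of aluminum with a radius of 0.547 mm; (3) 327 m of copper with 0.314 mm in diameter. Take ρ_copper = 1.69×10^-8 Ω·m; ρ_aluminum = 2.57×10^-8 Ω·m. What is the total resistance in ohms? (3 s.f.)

87.0 Ω

Seg 1: A = π(2.05/2 mm)² = π(1.0250e-03 m)² = 3.301e-06 m²
R_1 = (1.69×10^-8)(345)/(3.301e-06) = 1.766 Ω
Seg 2: A = πr² = π(5.4700e-04 m)² = 9.400e-07 m²
R_2 = (2.57×10^-8)(509)/(9.400e-07) = 13.92 Ω
Seg 3: A = π(d/2)² = π(1.5700e-04 m)² = 7.744e-08 m²
R_3 = (1.69×10^-8)(327)/(7.744e-08) = 71.37 Ω
R_total = R_1 + R_2 + R_3 = 87.0 Ω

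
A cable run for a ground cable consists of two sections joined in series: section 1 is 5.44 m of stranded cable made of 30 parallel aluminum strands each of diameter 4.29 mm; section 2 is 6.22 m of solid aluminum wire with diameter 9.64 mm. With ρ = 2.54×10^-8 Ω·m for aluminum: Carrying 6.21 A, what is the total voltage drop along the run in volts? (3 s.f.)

Section 1: A_strand = π(2.1450e-03)² = 1.445e-05 m²; R₁ = ρL/(N·A_s) = (2.54×10^-8)(5.44)/(30×1.445e-05) = 3.186×10^-4 Ω
Section 2: A = π(d/2)² = π(4.8200e-03 m)² = 7.299e-05 m²
R₂ = (2.54×10^-8)(6.22)/(7.299e-05) = 0.002165 Ω
R = R₁ + R₂ = 0.002483 Ω
V = IR = 6.21 × 0.002483 = 0.0154 V

0.0154 V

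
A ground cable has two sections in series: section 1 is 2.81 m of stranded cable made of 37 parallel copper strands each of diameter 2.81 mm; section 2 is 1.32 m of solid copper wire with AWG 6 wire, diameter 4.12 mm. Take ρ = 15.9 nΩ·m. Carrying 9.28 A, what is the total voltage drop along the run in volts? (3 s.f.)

0.0164 V

ρ = 15.9 nΩ·m = 1.59×10^-8 Ω·m
Section 1: A_strand = π(1.4050e-03)² = 6.202e-06 m²; R₁ = ρL/(N·A_s) = (1.59×10^-8)(2.81)/(37×6.202e-06) = 1.947×10^-4 Ω
Section 2: A = π(4.12/2 mm)² = π(2.0600e-03 m)² = 1.333e-05 m²
R₂ = (1.59×10^-8)(1.32)/(1.333e-05) = 0.001574 Ω
R = R₁ + R₂ = 0.001769 Ω
V = IR = 9.28 × 0.001769 = 0.0164 V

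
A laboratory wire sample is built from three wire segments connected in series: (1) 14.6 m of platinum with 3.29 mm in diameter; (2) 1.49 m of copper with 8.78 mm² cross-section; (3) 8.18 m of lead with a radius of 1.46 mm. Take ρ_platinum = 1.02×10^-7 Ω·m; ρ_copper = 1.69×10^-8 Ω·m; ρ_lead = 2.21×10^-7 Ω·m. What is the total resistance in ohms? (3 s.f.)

Seg 1: A = π(d/2)² = π(1.6450e-03 m)² = 8.501e-06 m²
R_1 = (1.02×10^-7)(14.6)/(8.501e-06) = 0.1752 Ω
Seg 2: A = 8.78 mm² = 8.780e-06 m²
R_2 = (1.69×10^-8)(1.49)/(8.780e-06) = 0.002868 Ω
Seg 3: A = πr² = π(1.4600e-03 m)² = 6.697e-06 m²
R_3 = (2.21×10^-7)(8.18)/(6.697e-06) = 0.27 Ω
R_total = R_1 + R_2 + R_3 = 0.448 Ω

0.448 Ω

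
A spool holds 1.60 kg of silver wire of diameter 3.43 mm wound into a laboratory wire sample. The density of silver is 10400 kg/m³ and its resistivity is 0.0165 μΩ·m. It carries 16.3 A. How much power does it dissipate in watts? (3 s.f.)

ρ = 0.0165 μΩ·m = 1.65×10^-8 Ω·m
A = π(d/2)² = π(1.7150e-03 m)² = 9.2401e-06 m²
L = m/(density·A) = 1.6/(10400×9.2401e-06) = 16.65 m
R = ρL/A = (1.65×10^-8)(16.65)/(9.2401e-06) = 0.02973 Ω
P = I²R = (16.3)² × 0.02973 = 7.90 W

7.90 W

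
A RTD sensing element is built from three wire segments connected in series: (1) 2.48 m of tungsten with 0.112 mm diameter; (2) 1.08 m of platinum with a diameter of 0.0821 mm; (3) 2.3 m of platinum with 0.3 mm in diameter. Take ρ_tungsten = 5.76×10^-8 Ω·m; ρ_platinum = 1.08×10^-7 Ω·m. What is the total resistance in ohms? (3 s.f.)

Seg 1: A = π(d/2)² = π(5.6000e-05 m)² = 9.852e-09 m²
R_1 = (5.76×10^-8)(2.48)/(9.852e-09) = 14.5 Ω
Seg 2: A = π(d/2)² = π(4.1050e-05 m)² = 5.294e-09 m²
R_2 = (1.08×10^-7)(1.08)/(5.294e-09) = 22.03 Ω
Seg 3: A = π(d/2)² = π(1.5000e-04 m)² = 7.069e-08 m²
R_3 = (1.08×10^-7)(2.3)/(7.069e-08) = 3.514 Ω
R_total = R_1 + R_2 + R_3 = 40.0 Ω

40.0 Ω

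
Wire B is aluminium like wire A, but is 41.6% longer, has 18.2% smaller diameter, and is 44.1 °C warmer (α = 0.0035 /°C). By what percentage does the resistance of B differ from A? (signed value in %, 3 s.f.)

R ∝ ρL/d² with ρ ∝ (1+αΔT), so R_B/R_A = (1 + 41.6/100) × (1 − 18.2/100)⁻² × (1 + 0.0035×44.1)
= 1.416 × 1.494 × 1.154 = 2.443
(R_B − R_A)/R_A = 2.443 − 1 = 144%

144%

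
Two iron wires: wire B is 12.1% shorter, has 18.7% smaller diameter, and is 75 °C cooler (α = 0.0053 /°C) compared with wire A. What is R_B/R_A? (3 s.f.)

0.801

R ∝ ρL/d² with ρ ∝ (1+αΔT), so R_B/R_A = (1 − 12.1/100) × (1 − 18.7/100)⁻² × (1 − 0.0053×75)
= 0.879 × 1.513 × 0.6025 = 0.801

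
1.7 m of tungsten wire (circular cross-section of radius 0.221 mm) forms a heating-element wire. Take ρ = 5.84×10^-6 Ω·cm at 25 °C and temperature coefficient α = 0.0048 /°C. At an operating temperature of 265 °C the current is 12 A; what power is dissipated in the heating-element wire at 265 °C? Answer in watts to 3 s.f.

201 W

ρ = 5.84×10^-6 Ω·cm = 5.84×10^-8 Ω·m
A = πr² = π(2.2100e-04 m)² = 1.534e-07 m²
R₍25₎ = ρL/A = (5.84×10^-8)(1.7)/(1.534e-07) = 0.647 Ω
R₍265₎ = R₍25₎(1 + αΔT) = 0.647 × (1 + 0.0048×240) = 1.392 Ω
P = I²R = (12)² × 1.392 = 201 W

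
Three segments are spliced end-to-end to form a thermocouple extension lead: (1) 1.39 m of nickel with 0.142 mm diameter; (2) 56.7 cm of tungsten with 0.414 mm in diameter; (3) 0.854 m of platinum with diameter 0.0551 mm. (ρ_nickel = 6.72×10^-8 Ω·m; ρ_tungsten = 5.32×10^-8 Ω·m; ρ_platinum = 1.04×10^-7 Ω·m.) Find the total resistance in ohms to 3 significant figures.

Seg 1: A = π(d/2)² = π(7.1000e-05 m)² = 1.584e-08 m²
R_1 = (6.72×10^-8)(1.39)/(1.584e-08) = 5.898 Ω
Seg 2: A = π(d/2)² = π(2.0700e-04 m)² = 1.346e-07 m²
R_2 = (5.32×10^-8)(0.567)/(1.346e-07) = 0.2241 Ω
Seg 3: A = π(d/2)² = π(2.7550e-05 m)² = 2.384e-09 m²
R_3 = (1.04×10^-7)(0.854)/(2.384e-09) = 37.25 Ω
R_total = R_1 + R_2 + R_3 = 43.4 Ω

43.4 Ω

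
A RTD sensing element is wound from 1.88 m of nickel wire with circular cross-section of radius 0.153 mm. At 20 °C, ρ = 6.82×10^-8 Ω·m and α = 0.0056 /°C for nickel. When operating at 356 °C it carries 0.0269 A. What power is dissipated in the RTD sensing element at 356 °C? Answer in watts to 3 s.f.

0.00364 W

A = πr² = π(1.5300e-04 m)² = 7.354e-08 m²
R₍20₎ = ρL/A = (6.82×10^-8)(1.88)/(7.354e-08) = 1.743 Ω
R₍356₎ = R₍20₎(1 + αΔT) = 1.743 × (1 + 0.0056×336) = 5.024 Ω
P = I²R = (0.0269)² × 5.024 = 0.00364 W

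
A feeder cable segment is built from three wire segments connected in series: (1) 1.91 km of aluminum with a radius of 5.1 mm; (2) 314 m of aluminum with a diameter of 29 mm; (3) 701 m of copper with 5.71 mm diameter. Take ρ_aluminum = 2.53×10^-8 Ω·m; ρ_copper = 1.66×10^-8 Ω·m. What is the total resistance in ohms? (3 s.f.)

Seg 1: A = πr² = π(5.1000e-03 m)² = 8.171e-05 m²
R_1 = (2.53×10^-8)(1910)/(8.171e-05) = 0.5914 Ω
Seg 2: A = π(d/2)² = π(1.4500e-02 m)² = 6.605e-04 m²
R_2 = (2.53×10^-8)(314)/(6.605e-04) = 0.01203 Ω
Seg 3: A = π(d/2)² = π(2.8550e-03 m)² = 2.561e-05 m²
R_3 = (1.66×10^-8)(701)/(2.561e-05) = 0.4544 Ω
R_total = R_1 + R_2 + R_3 = 1.06 Ω

1.06 Ω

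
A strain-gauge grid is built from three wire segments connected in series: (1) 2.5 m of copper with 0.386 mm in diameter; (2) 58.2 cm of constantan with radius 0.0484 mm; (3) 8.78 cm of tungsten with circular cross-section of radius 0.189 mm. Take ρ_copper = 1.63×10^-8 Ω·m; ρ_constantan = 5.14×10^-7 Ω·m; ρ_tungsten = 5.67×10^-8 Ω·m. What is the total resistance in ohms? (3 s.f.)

Seg 1: A = π(d/2)² = π(1.9300e-04 m)² = 1.170e-07 m²
R_1 = (1.63×10^-8)(2.5)/(1.170e-07) = 0.3482 Ω
Seg 2: A = πr² = π(4.8400e-05 m)² = 7.359e-09 m²
R_2 = (5.14×10^-7)(0.582)/(7.359e-09) = 40.65 Ω
Seg 3: A = πr² = π(1.8900e-04 m)² = 1.122e-07 m²
R_3 = (5.67×10^-8)(0.0878)/(1.122e-07) = 0.04436 Ω
R_total = R_1 + R_2 + R_3 = 41.0 Ω

41.0 Ω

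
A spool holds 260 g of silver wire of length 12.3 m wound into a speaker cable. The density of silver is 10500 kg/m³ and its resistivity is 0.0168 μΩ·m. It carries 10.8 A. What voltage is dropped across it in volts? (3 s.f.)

ρ = 0.0168 μΩ·m = 1.68×10^-8 Ω·m
A = m/(density·L) = 0.26/(10500×12.3) = 2.0132e-06 m²
R = ρL/A = (1.68×10^-8)(12.3)/(2.0132e-06) = 0.1026 Ω
V = IR = 10.8 × 0.1026 = 1.11 V

1.11 V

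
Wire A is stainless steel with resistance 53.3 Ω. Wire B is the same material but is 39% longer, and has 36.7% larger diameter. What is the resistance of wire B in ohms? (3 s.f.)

39.6 Ω

R ∝ L/d², so R_B/R_A = (1 + 39/100) × (1 + 36.7/100)⁻²
= 1.39 × 0.5351 = 0.7438
R_B = 0.7438 × 53.3 = 39.6 Ω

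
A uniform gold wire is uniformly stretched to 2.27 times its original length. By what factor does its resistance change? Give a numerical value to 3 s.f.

5.15

Volume constant ⇒ A' = A/k with k = 2.27. R' = ρ(kL)/(A/k) = k²R.
Factor = 5.15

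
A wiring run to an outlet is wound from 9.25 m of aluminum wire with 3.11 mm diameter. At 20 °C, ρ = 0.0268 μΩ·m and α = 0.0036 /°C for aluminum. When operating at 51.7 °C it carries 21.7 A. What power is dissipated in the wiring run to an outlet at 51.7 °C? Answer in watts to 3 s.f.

17.1 W

ρ = 0.0268 μΩ·m = 2.68×10^-8 Ω·m
A = π(d/2)² = π(1.5550e-03 m)² = 7.596e-06 m²
R₍20₎ = ρL/A = (2.68×10^-8)(9.25)/(7.596e-06) = 0.03263 Ω
R₍51.7₎ = R₍20₎(1 + αΔT) = 0.03263 × (1 + 0.0036×31.7) = 0.03636 Ω
P = I²R = (21.7)² × 0.03636 = 17.1 W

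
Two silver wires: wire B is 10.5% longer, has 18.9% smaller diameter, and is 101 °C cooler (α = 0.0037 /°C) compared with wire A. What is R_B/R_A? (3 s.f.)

R ∝ ρL/d² with ρ ∝ (1+αΔT), so R_B/R_A = (1 + 10.5/100) × (1 − 18.9/100)⁻² × (1 − 0.0037×101)
= 1.105 × 1.52 × 0.6263 = 1.05

1.05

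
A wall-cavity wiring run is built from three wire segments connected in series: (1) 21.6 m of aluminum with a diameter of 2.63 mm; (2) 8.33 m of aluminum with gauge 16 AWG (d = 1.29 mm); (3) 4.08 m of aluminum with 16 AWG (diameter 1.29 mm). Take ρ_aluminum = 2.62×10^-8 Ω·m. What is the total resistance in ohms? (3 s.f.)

0.353 Ω

Seg 1: A = π(d/2)² = π(1.3150e-03 m)² = 5.433e-06 m²
R_1 = (2.62×10^-8)(21.6)/(5.433e-06) = 0.1042 Ω
Seg 2: A = π(1.29/2 mm)² = π(6.4500e-04 m)² = 1.307e-06 m²
R_2 = (2.62×10^-8)(8.33)/(1.307e-06) = 0.167 Ω
Seg 3: A = π(1.29/2 mm)² = π(6.4500e-04 m)² = 1.307e-06 m²
R_3 = (2.62×10^-8)(4.08)/(1.307e-06) = 0.08179 Ω
R_total = R_1 + R_2 + R_3 = 0.353 Ω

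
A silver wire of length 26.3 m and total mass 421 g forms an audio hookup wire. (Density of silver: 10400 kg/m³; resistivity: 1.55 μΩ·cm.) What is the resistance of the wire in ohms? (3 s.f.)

ρ = 1.55 μΩ·cm = 1.55×10^-8 Ω·m
A = m/(density·L) = 0.421/(10400×26.3) = 1.5392e-06 m²
R = ρL/A = (1.55×10^-8)(26.3)/(1.5392e-06) = 0.265 Ω

0.265 Ω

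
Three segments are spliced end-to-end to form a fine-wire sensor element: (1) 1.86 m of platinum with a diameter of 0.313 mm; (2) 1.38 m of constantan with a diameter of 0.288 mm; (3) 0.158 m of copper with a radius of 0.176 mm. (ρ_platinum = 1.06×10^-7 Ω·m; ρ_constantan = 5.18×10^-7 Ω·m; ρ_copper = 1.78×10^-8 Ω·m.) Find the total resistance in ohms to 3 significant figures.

Seg 1: A = π(d/2)² = π(1.5650e-04 m)² = 7.694e-08 m²
R_1 = (1.06×10^-7)(1.86)/(7.694e-08) = 2.562 Ω
Seg 2: A = π(d/2)² = π(1.4400e-04 m)² = 6.514e-08 m²
R_2 = (5.18×10^-7)(1.38)/(6.514e-08) = 10.97 Ω
Seg 3: A = πr² = π(1.7600e-04 m)² = 9.731e-08 m²
R_3 = (1.78×10^-8)(0.158)/(9.731e-08) = 0.0289 Ω
R_total = R_1 + R_2 + R_3 = 13.6 Ω

13.6 Ω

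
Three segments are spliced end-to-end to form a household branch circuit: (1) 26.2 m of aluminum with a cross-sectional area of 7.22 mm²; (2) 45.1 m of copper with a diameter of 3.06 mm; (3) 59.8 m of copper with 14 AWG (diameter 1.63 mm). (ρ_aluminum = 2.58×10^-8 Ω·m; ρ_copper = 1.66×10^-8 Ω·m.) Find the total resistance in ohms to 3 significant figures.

0.671 Ω

Seg 1: A = 7.22 mm² = 7.220e-06 m²
R_1 = (2.58×10^-8)(26.2)/(7.220e-06) = 0.09362 Ω
Seg 2: A = π(d/2)² = π(1.5300e-03 m)² = 7.354e-06 m²
R_2 = (1.66×10^-8)(45.1)/(7.354e-06) = 0.1018 Ω
Seg 3: A = π(1.63/2 mm)² = π(8.1500e-04 m)² = 2.087e-06 m²
R_3 = (1.66×10^-8)(59.8)/(2.087e-06) = 0.4757 Ω
R_total = R_1 + R_2 + R_3 = 0.671 Ω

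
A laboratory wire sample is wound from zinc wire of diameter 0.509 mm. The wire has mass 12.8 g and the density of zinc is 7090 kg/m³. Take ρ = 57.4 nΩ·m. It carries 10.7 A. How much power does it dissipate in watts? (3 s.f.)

287 W

ρ = 57.4 nΩ·m = 5.74×10^-8 Ω·m
A = π(d/2)² = π(2.5450e-04 m)² = 2.0348e-07 m²
L = m/(density·A) = 0.0128/(7090×2.0348e-07) = 8.872 m
R = ρL/A = (5.74×10^-8)(8.872)/(2.0348e-07) = 2.503 Ω
P = I²R = (10.7)² × 2.503 = 287 W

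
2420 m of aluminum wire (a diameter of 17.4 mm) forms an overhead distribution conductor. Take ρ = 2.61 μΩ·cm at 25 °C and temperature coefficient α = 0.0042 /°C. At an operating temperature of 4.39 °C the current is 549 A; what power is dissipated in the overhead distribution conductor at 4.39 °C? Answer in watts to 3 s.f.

73100 W

ρ = 2.61 μΩ·cm = 2.61×10^-8 Ω·m
A = π(d/2)² = π(8.7000e-03 m)² = 2.378e-04 m²
R₍25₎ = ρL/A = (2.61×10^-8)(2420)/(2.378e-04) = 0.2656 Ω
R₍4.39₎ = R₍25₎(1 + αΔT) = 0.2656 × (1 + 0.0042×-20.6) = 0.2426 Ω
P = I²R = (549)² × 0.2426 = 73100 W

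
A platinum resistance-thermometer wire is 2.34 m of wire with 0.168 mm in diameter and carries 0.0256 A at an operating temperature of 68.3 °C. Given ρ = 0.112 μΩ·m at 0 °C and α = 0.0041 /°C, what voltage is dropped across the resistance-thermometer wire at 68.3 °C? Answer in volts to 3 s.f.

ρ = 0.112 μΩ·m = 1.12×10^-7 Ω·m
A = π(d/2)² = π(8.4000e-05 m)² = 2.217e-08 m²
R₍0₎ = ρL/A = (1.12×10^-7)(2.34)/(2.217e-08) = 11.82 Ω
R₍68.3₎ = R₍0₎(1 + αΔT) = 11.82 × (1 + 0.0041×68.3) = 15.13 Ω
V = IR = 0.0256 × 15.13 = 0.387 V

0.387 V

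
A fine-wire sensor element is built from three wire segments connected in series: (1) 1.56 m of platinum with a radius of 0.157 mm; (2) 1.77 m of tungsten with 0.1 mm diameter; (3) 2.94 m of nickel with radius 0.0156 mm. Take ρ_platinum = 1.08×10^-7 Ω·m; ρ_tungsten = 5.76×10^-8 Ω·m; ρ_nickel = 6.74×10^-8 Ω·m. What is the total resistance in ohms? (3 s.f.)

274 Ω

Seg 1: A = πr² = π(1.5700e-04 m)² = 7.744e-08 m²
R_1 = (1.08×10^-7)(1.56)/(7.744e-08) = 2.176 Ω
Seg 2: A = π(d/2)² = π(5.0000e-05 m)² = 7.854e-09 m²
R_2 = (5.76×10^-8)(1.77)/(7.854e-09) = 12.98 Ω
Seg 3: A = πr² = π(1.5600e-05 m)² = 7.645e-10 m²
R_3 = (6.74×10^-8)(2.94)/(7.645e-10) = 259.2 Ω
R_total = R_1 + R_2 + R_3 = 274 Ω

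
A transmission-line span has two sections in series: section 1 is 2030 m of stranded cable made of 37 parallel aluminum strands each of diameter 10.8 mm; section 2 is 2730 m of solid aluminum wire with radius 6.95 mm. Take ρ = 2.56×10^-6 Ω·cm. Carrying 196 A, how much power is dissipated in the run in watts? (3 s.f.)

ρ = 2.56×10^-6 Ω·cm = 2.56×10^-8 Ω·m
Section 1: A_strand = π(5.4000e-03)² = 9.161e-05 m²; R₁ = ρL/(N·A_s) = (2.56×10^-8)(2030)/(37×9.161e-05) = 0.01533 Ω
Section 2: A = πr² = π(6.9500e-03 m)² = 1.517e-04 m²
R₂ = (2.56×10^-8)(2730)/(1.517e-04) = 0.4606 Ω
R = R₁ + R₂ = 0.4759 Ω
P = I²R = (196)² × 0.4759 = 18300 W

18300 W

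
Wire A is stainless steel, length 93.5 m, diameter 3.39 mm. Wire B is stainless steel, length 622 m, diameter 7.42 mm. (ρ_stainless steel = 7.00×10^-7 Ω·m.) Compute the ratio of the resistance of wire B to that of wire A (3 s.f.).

R ∝ ρL/d², so R_B/R_A = (L_B/L_A) × (d_A/d_B)²
= (622/93.5) × (3.39/7.42)² = 1.39

1.39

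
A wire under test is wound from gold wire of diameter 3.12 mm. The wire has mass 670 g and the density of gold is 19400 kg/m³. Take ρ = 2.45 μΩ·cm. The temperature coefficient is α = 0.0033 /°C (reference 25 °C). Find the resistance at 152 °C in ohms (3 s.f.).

ρ = 2.45 μΩ·cm = 2.45×10^-8 Ω·m
A = π(d/2)² = π(1.5600e-03 m)² = 7.6454e-06 m²
L = m/(density·A) = 0.67/(19400×7.6454e-06) = 4.517 m
R = ρL/A = (2.45×10^-8)(4.517)/(7.6454e-06) = 0.01448 Ω
R(152 °C) = 0.01448 × (1 + 0.0033×127) = 0.0205 Ω

0.0205 Ω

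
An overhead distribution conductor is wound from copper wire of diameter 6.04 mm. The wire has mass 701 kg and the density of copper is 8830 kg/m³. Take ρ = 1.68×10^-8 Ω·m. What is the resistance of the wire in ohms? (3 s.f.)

A = π(d/2)² = π(3.0200e-03 m)² = 2.8653e-05 m²
L = m/(density·A) = 701/(8830×2.8653e-05) = 2771 m
R = ρL/A = (1.68×10^-8)(2771)/(2.8653e-05) = 1.62 Ω

1.62 Ω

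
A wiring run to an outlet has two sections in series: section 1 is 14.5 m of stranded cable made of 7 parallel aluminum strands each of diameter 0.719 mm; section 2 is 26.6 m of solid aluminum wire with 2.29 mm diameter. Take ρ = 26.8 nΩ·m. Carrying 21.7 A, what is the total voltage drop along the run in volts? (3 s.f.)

ρ = 26.8 nΩ·m = 2.68×10^-8 Ω·m
Section 1: A_strand = π(3.5950e-04)² = 4.060e-07 m²; R₁ = ρL/(N·A_s) = (2.68×10^-8)(14.5)/(7×4.060e-07) = 0.1367 Ω
Section 2: A = π(d/2)² = π(1.1450e-03 m)² = 4.119e-06 m²
R₂ = (2.68×10^-8)(26.6)/(4.119e-06) = 0.1731 Ω
R = R₁ + R₂ = 0.3098 Ω
V = IR = 21.7 × 0.3098 = 6.72 V

6.72 V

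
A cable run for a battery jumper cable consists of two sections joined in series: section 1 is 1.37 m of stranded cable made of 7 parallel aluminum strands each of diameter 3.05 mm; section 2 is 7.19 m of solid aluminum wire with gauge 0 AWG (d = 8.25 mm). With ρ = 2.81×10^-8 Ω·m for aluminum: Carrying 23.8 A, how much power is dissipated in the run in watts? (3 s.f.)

2.57 W

Section 1: A_strand = π(1.5250e-03)² = 7.306e-06 m²; R₁ = ρL/(N·A_s) = (2.81×10^-8)(1.37)/(7×7.306e-06) = 7.527×10^-4 Ω
Section 2: A = π(8.25/2 mm)² = π(4.1250e-03 m)² = 5.346e-05 m²
R₂ = (2.81×10^-8)(7.19)/(5.346e-05) = 0.00378 Ω
R = R₁ + R₂ = 0.004532 Ω
P = I²R = (23.8)² × 0.004532 = 2.57 W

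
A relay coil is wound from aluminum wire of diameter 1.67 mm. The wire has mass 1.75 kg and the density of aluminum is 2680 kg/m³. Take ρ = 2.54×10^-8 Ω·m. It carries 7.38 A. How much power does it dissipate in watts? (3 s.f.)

188 W

A = π(d/2)² = π(8.3500e-04 m)² = 2.1904e-06 m²
L = m/(density·A) = 1.75/(2680×2.1904e-06) = 298.1 m
R = ρL/A = (2.54×10^-8)(298.1)/(2.1904e-06) = 3.457 Ω
P = I²R = (7.38)² × 3.457 = 188 W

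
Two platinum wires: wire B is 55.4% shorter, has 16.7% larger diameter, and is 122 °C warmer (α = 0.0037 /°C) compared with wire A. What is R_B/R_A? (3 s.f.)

0.475

R ∝ ρL/d² with ρ ∝ (1+αΔT), so R_B/R_A = (1 − 55.4/100) × (1 + 16.7/100)⁻² × (1 + 0.0037×122)
= 0.446 × 0.7343 × 1.451 = 0.475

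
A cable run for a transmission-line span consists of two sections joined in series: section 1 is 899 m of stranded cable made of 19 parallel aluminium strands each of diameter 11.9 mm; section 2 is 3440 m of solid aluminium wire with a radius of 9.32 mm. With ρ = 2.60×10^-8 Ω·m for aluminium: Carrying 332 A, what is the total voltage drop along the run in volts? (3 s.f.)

112 V

Section 1: A_strand = π(5.9500e-03)² = 1.112e-04 m²; R₁ = ρL/(N·A_s) = (2.60×10^-8)(899)/(19×1.112e-04) = 0.01106 Ω
Section 2: A = πr² = π(9.3200e-03 m)² = 2.729e-04 m²
R₂ = (2.60×10^-8)(3440)/(2.729e-04) = 0.3278 Ω
R = R₁ + R₂ = 0.3388 Ω
V = IR = 332 × 0.3388 = 112 V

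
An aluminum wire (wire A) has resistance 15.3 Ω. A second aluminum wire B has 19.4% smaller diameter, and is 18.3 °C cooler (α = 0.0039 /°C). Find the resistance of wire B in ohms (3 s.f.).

R ∝ ρL/d² with ρ ∝ (1+αΔT), so R_B/R_A = (1 − 19.4/100)⁻² × (1 − 0.0039×18.3)
= 1.539 × 0.9286 = 1.429
R_B = 1.429 × 15.3 = 21.9 Ω

21.9 Ω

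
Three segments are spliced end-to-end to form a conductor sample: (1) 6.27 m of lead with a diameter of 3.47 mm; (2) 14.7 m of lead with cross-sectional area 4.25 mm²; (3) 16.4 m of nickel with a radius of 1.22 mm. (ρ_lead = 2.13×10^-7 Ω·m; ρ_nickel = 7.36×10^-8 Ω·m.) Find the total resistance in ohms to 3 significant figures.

Seg 1: A = π(d/2)² = π(1.7350e-03 m)² = 9.457e-06 m²
R_1 = (2.13×10^-7)(6.27)/(9.457e-06) = 0.1412 Ω
Seg 2: A = 4.25 mm² = 4.250e-06 m²
R_2 = (2.13×10^-7)(14.7)/(4.250e-06) = 0.7367 Ω
Seg 3: A = πr² = π(1.2200e-03 m)² = 4.676e-06 m²
R_3 = (7.36×10^-8)(16.4)/(4.676e-06) = 0.2581 Ω
R_total = R_1 + R_2 + R_3 = 1.14 Ω

1.14 Ω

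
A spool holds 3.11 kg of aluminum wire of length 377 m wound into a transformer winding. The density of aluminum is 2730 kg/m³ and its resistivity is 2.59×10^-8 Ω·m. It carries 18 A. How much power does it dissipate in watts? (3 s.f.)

1050 W

A = m/(density·L) = 3.11/(2730×377) = 3.0217e-06 m²
R = ρL/A = (2.59×10^-8)(377)/(3.0217e-06) = 3.231 Ω
P = I²R = (18)² × 3.231 = 1050 W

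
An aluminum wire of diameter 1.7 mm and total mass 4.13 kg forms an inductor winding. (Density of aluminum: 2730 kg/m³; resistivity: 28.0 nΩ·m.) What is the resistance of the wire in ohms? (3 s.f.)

8.22 Ω

ρ = 28.0 nΩ·m = 2.80×10^-8 Ω·m
A = π(d/2)² = π(8.5000e-04 m)² = 2.2698e-06 m²
L = m/(density·A) = 4.13/(2730×2.2698e-06) = 666.5 m
R = ρL/A = (2.80×10^-8)(666.5)/(2.2698e-06) = 8.22 Ω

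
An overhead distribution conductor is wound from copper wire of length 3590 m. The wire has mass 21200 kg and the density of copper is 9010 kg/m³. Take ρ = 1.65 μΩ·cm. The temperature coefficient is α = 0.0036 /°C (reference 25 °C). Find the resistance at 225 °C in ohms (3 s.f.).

0.155 Ω

ρ = 1.65 μΩ·cm = 1.65×10^-8 Ω·m
A = m/(density·L) = 21200/(9010×3590) = 6.5542e-04 m²
R = ρL/A = (1.65×10^-8)(3590)/(6.5542e-04) = 0.09038 Ω
R(225 °C) = 0.09038 × (1 + 0.0036×200) = 0.155 Ω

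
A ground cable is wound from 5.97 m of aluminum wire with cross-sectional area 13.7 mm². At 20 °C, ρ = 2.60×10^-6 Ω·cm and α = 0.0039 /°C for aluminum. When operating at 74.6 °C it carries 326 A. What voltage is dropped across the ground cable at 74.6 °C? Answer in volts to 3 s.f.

4.48 V

ρ = 2.60×10^-6 Ω·cm = 2.60×10^-8 Ω·m
A = 13.7 mm² = 1.370e-05 m²
R₍20₎ = ρL/A = (2.60×10^-8)(5.97)/(1.370e-05) = 0.01133 Ω
R₍74.6₎ = R₍20₎(1 + αΔT) = 0.01133 × (1 + 0.0039×54.6) = 0.01374 Ω
V = IR = 326 × 0.01374 = 4.48 V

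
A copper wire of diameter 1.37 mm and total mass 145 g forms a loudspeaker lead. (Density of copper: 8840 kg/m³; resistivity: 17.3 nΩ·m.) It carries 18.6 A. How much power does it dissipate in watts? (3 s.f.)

45.2 W

ρ = 17.3 nΩ·m = 1.73×10^-8 Ω·m
A = π(d/2)² = π(6.8500e-04 m)² = 1.4741e-06 m²
L = m/(density·A) = 0.145/(8840×1.4741e-06) = 11.13 m
R = ρL/A = (1.73×10^-8)(11.13)/(1.4741e-06) = 0.1306 Ω
P = I²R = (18.6)² × 0.1306 = 45.2 W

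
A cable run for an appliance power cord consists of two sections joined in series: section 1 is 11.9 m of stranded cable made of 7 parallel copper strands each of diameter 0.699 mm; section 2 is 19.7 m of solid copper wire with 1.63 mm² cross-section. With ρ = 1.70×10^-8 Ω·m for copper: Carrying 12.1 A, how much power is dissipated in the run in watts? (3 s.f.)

41.1 W

Section 1: A_strand = π(3.4950e-04)² = 3.837e-07 m²; R₁ = ρL/(N·A_s) = (1.70×10^-8)(11.9)/(7×3.837e-07) = 0.07531 Ω
Section 2: A = 1.63 mm² = 1.630e-06 m²
R₂ = (1.70×10^-8)(19.7)/(1.630e-06) = 0.2055 Ω
R = R₁ + R₂ = 0.2808 Ω
P = I²R = (12.1)² × 0.2808 = 41.1 W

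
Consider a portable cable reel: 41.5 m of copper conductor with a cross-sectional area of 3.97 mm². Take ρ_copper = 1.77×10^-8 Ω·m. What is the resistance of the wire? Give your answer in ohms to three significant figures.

A = 3.97 mm² = 3.970e-06 m²
R = ρL/A = (1.77×10^-8)(41.5 m)/(3.970e-06 m²) = 0.185 Ω

0.185 Ω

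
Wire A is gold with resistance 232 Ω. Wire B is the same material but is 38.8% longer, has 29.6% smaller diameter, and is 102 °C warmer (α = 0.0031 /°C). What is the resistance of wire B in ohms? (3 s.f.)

R ∝ ρL/d² with ρ ∝ (1+αΔT), so R_B/R_A = (1 + 38.8/100) × (1 − 29.6/100)⁻² × (1 + 0.0031×102)
= 1.388 × 2.018 × 1.316 = 3.686
R_B = 3.686 × 232 = 855 Ω

855 Ω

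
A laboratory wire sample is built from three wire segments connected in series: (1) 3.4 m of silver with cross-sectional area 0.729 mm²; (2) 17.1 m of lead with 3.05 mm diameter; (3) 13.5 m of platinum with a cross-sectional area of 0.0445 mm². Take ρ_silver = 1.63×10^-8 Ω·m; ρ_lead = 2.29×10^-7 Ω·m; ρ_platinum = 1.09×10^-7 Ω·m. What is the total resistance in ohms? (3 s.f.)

33.7 Ω

Seg 1: A = 0.729 mm² = 7.290e-07 m²
R_1 = (1.63×10^-8)(3.4)/(7.290e-07) = 0.07602 Ω
Seg 2: A = π(d/2)² = π(1.5250e-03 m)² = 7.306e-06 m²
R_2 = (2.29×10^-7)(17.1)/(7.306e-06) = 0.536 Ω
Seg 3: A = 0.0445 mm² = 4.450e-08 m²
R_3 = (1.09×10^-7)(13.5)/(4.450e-08) = 33.07 Ω
R_total = R_1 + R_2 + R_3 = 33.7 Ω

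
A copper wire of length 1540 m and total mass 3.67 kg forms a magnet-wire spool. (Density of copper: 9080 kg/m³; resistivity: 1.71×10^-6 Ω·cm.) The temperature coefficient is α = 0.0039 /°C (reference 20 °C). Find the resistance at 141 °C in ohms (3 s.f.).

ρ = 1.71×10^-6 Ω·cm = 1.71×10^-8 Ω·m
A = m/(density·L) = 3.67/(9080×1540) = 2.6246e-07 m²
R = ρL/A = (1.71×10^-8)(1540)/(2.6246e-07) = 100.3 Ω
R(141 °C) = 100.3 × (1 + 0.0039×121) = 148 Ω

148 Ω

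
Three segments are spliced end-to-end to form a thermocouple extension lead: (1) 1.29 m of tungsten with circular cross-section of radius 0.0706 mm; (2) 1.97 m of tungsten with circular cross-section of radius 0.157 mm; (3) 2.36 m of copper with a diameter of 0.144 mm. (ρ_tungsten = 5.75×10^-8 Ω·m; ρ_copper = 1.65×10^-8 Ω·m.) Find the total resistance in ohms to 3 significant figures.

Seg 1: A = πr² = π(7.0600e-05 m)² = 1.566e-08 m²
R_1 = (5.75×10^-8)(1.29)/(1.566e-08) = 4.737 Ω
Seg 2: A = πr² = π(1.5700e-04 m)² = 7.744e-08 m²
R_2 = (5.75×10^-8)(1.97)/(7.744e-08) = 1.463 Ω
Seg 3: A = π(d/2)² = π(7.2000e-05 m)² = 1.629e-08 m²
R_3 = (1.65×10^-8)(2.36)/(1.629e-08) = 2.391 Ω
R_total = R_1 + R_2 + R_3 = 8.59 Ω

8.59 Ω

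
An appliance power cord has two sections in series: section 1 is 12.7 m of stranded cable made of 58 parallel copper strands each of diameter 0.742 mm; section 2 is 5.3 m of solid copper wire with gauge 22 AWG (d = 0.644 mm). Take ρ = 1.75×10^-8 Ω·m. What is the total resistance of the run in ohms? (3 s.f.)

0.294 Ω

Section 1: A_strand = π(3.7100e-04)² = 4.324e-07 m²; R₁ = ρL/(N·A_s) = (1.75×10^-8)(12.7)/(58×4.324e-07) = 0.008862 Ω
Section 2: A = π(0.644/2 mm)² = π(3.2200e-04 m)² = 3.257e-07 m²
R₂ = (1.75×10^-8)(5.3)/(3.257e-07) = 0.2847 Ω
R = R₁ + R₂ = 0.294 Ω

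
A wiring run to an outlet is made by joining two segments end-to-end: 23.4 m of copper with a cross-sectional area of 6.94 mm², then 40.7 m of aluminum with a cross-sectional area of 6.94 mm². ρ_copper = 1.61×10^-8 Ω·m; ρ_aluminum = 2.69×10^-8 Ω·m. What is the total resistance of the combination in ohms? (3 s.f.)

0.212 Ω

Segment 1: A = 6.94 mm² = 6.940e-06 m²
R₁ = ρL/A = (1.61×10^-8)(23.4)/(6.940e-06) = 0.05429 Ω
R₂ = (2.69×10^-8)(40.7)/(6.940e-06) = 0.1578 Ω
R = R₁ + R₂ = 0.212 Ω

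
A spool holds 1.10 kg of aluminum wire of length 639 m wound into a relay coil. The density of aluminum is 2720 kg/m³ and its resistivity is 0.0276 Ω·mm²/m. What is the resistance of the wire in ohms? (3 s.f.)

ρ = 0.0276 Ω·mm²/m = 2.76×10^-8 Ω·m
A = m/(density·L) = 1.1/(2720×639) = 6.3288e-07 m²
R = ρL/A = (2.76×10^-8)(639)/(6.3288e-07) = 27.9 Ω

27.9 Ω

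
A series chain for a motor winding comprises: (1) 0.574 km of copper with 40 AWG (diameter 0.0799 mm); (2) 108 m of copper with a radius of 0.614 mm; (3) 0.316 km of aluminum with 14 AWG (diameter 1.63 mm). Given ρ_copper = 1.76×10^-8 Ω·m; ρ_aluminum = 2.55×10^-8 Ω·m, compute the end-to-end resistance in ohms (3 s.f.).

2020 Ω

Seg 1: A = π(0.0799/2 mm)² = π(3.9950e-05 m)² = 5.014e-09 m²
R_1 = (1.76×10^-8)(574)/(5.014e-09) = 2015 Ω
Seg 2: A = πr² = π(6.1400e-04 m)² = 1.184e-06 m²
R_2 = (1.76×10^-8)(108)/(1.184e-06) = 1.605 Ω
Seg 3: A = π(1.63/2 mm)² = π(8.1500e-04 m)² = 2.087e-06 m²
R_3 = (2.55×10^-8)(316)/(2.087e-06) = 3.862 Ω
R_total = R_1 + R_2 + R_3 = 2020 Ω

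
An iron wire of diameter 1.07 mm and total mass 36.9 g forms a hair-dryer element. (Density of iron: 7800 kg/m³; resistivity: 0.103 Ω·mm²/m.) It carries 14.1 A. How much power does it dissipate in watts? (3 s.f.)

120 W

ρ = 0.103 Ω·mm²/m = 1.03×10^-7 Ω·m
A = π(d/2)² = π(5.3500e-04 m)² = 8.9920e-07 m²
L = m/(density·A) = 0.0369/(7800×8.9920e-07) = 5.261 m
R = ρL/A = (1.03×10^-7)(5.261)/(8.9920e-07) = 0.6026 Ω
P = I²R = (14.1)² × 0.6026 = 120 W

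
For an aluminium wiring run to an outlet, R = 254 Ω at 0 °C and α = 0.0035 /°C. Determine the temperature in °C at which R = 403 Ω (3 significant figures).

168 °C

R = R₀(1 + α(T − T₀)) ⇒ T = T₀ + (R/R₀ − 1)/α
T = 0 + (403/254 − 1)/0.0035 = 0 + (0.5866)/0.0035 = 168 °C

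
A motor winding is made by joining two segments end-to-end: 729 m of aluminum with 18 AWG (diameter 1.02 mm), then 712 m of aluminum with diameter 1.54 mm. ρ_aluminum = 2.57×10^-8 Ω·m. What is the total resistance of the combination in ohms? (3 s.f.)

Segment 1: A = π(1.02/2 mm)² = π(5.1000e-04 m)² = 8.171e-07 m²
R₁ = ρL/A = (2.57×10^-8)(729)/(8.171e-07) = 22.93 Ω
Segment 2: A = π(d/2)² = π(7.7000e-04 m)² = 1.863e-06 m²
R₂ = (2.57×10^-8)(712)/(1.863e-06) = 9.824 Ω
R = R₁ + R₂ = 32.8 Ω

32.8 Ω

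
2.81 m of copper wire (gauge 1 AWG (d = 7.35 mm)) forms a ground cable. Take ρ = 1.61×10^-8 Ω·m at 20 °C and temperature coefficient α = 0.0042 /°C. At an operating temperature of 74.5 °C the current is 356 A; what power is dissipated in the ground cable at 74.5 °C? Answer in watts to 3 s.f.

166 W

A = π(7.35/2 mm)² = π(3.6750e-03 m)² = 4.243e-05 m²
R₍20₎ = ρL/A = (1.61×10^-8)(2.81)/(4.243e-05) = 0.001066 Ω
R₍74.5₎ = R₍20₎(1 + αΔT) = 0.001066 × (1 + 0.0042×54.5) = 0.00131 Ω
P = I²R = (356)² × 0.00131 = 166 W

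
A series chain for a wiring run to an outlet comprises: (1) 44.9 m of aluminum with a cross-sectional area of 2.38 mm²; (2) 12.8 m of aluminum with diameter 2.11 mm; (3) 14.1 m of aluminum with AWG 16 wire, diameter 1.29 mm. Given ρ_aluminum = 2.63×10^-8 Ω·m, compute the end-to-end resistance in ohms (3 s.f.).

0.876 Ω

Seg 1: A = 2.38 mm² = 2.380e-06 m²
R_1 = (2.63×10^-8)(44.9)/(2.380e-06) = 0.4962 Ω
Seg 2: A = π(d/2)² = π(1.0550e-03 m)² = 3.497e-06 m²
R_2 = (2.63×10^-8)(12.8)/(3.497e-06) = 0.09627 Ω
Seg 3: A = π(1.29/2 mm)² = π(6.4500e-04 m)² = 1.307e-06 m²
R_3 = (2.63×10^-8)(14.1)/(1.307e-06) = 0.2837 Ω
R_total = R_1 + R_2 + R_3 = 0.876 Ω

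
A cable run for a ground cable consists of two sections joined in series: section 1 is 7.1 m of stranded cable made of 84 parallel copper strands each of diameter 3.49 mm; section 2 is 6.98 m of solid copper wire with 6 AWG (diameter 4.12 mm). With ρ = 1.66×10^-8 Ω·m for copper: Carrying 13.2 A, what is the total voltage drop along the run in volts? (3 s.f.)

0.117 V

Section 1: A_strand = π(1.7450e-03)² = 9.566e-06 m²; R₁ = ρL/(N·A_s) = (1.66×10^-8)(7.1)/(84×9.566e-06) = 1.467×10^-4 Ω
Section 2: A = π(4.12/2 mm)² = π(2.0600e-03 m)² = 1.333e-05 m²
R₂ = (1.66×10^-8)(6.98)/(1.333e-05) = 0.008691 Ω
R = R₁ + R₂ = 0.008838 Ω
V = IR = 13.2 × 0.008838 = 0.117 V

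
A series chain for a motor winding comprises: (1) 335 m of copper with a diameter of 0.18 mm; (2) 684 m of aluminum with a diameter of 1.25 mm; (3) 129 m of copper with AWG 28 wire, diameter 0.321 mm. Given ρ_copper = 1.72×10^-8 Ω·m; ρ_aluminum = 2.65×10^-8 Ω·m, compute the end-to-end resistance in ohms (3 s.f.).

Seg 1: A = π(d/2)² = π(9.0000e-05 m)² = 2.545e-08 m²
R_1 = (1.72×10^-8)(335)/(2.545e-08) = 226.4 Ω
Seg 2: A = π(d/2)² = π(6.2500e-04 m)² = 1.227e-06 m²
R_2 = (2.65×10^-8)(684)/(1.227e-06) = 14.77 Ω
Seg 3: A = π(0.321/2 mm)² = π(1.6050e-04 m)² = 8.093e-08 m²
R_3 = (1.72×10^-8)(129)/(8.093e-08) = 27.42 Ω
R_total = R_1 + R_2 + R_3 = 269 Ω

269 Ω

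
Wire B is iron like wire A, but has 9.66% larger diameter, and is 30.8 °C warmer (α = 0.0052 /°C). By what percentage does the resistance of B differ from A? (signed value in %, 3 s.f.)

R ∝ ρL/d² with ρ ∝ (1+αΔT), so R_B/R_A = (1 + 9.66/100)⁻² × (1 + 0.0052×30.8)
= 0.8316 × 1.16 = 0.9648
(R_B − R_A)/R_A = 0.9648 − 1 = -3.52%

-3.52%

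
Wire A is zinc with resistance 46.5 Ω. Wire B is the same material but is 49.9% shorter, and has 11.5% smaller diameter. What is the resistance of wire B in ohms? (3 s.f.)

29.7 Ω

R ∝ L/d², so R_B/R_A = (1 − 49.9/100) × (1 − 11.5/100)⁻²
= 0.501 × 1.277 = 0.6397
R_B = 0.6397 × 46.5 = 29.7 Ω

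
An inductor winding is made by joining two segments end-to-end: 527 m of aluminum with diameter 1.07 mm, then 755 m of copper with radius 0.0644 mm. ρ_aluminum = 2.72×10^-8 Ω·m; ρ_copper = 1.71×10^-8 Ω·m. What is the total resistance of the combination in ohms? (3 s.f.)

Segment 1: A = π(d/2)² = π(5.3500e-04 m)² = 8.992e-07 m²
R₁ = ρL/A = (2.72×10^-8)(527)/(8.992e-07) = 15.94 Ω
Segment 2: A = πr² = π(6.4400e-05 m)² = 1.303e-08 m²
R₂ = (1.71×10^-8)(755)/(1.303e-08) = 990.9 Ω
R = R₁ + R₂ = 1010 Ω

1010 Ω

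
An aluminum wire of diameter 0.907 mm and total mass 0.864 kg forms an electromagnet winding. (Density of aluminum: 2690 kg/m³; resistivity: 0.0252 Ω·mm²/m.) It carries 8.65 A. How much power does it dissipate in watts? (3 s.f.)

1450 W

ρ = 0.0252 Ω·mm²/m = 2.52×10^-8 Ω·m
A = π(d/2)² = π(4.5350e-04 m)² = 6.4611e-07 m²
L = m/(density·A) = 0.864/(2690×6.4611e-07) = 497.1 m
R = ρL/A = (2.52×10^-8)(497.1)/(6.4611e-07) = 19.39 Ω
P = I²R = (8.65)² × 19.39 = 1450 W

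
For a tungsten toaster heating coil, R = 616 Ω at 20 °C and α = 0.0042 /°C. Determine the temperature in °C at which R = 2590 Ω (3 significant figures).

R = R₀(1 + α(T − T₀)) ⇒ T = T₀ + (R/R₀ − 1)/α
T = 20 + (2590/616 − 1)/0.0042 = 20 + (3.205)/0.0042 = 783 °C

783 °C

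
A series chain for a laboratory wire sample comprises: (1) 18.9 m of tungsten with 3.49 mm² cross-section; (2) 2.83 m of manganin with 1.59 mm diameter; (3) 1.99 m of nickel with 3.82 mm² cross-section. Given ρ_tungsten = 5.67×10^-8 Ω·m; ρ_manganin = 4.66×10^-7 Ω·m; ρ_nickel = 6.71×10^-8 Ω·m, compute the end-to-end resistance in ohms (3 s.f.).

1.01 Ω

Seg 1: A = 3.49 mm² = 3.490e-06 m²
R_1 = (5.67×10^-8)(18.9)/(3.490e-06) = 0.3071 Ω
Seg 2: A = π(d/2)² = π(7.9500e-04 m)² = 1.986e-06 m²
R_2 = (4.66×10^-7)(2.83)/(1.986e-06) = 0.6642 Ω
Seg 3: A = 3.82 mm² = 3.820e-06 m²
R_3 = (6.71×10^-8)(1.99)/(3.820e-06) = 0.03496 Ω
R_total = R_1 + R_2 + R_3 = 1.01 Ω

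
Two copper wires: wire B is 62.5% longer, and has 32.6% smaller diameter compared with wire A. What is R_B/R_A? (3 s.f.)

R ∝ L/d², so R_B/R_A = (1 + 62.5/100) × (1 − 32.6/100)⁻²
= 1.625 × 2.201 = 3.58

3.58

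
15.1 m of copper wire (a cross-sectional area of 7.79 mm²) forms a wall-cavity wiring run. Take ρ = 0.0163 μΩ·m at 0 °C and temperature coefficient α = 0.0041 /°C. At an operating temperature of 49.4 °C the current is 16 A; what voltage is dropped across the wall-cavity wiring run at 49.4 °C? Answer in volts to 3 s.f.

0.608 V

ρ = 0.0163 μΩ·m = 1.63×10^-8 Ω·m
A = 7.79 mm² = 7.790e-06 m²
R₍0₎ = ρL/A = (1.63×10^-8)(15.1)/(7.790e-06) = 0.0316 Ω
R₍49.4₎ = R₍0₎(1 + αΔT) = 0.0316 × (1 + 0.0041×49.4) = 0.038 Ω
V = IR = 16 × 0.038 = 0.608 V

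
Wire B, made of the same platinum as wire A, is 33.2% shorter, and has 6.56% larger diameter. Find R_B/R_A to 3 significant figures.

0.588

R ∝ L/d², so R_B/R_A = (1 − 33.2/100) × (1 + 6.56/100)⁻²
= 0.668 × 0.8807 = 0.588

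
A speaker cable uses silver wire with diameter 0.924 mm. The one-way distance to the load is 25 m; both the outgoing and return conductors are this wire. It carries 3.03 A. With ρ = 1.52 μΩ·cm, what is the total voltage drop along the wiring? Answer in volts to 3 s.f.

3.43 V

ρ = 1.52 μΩ·cm = 1.52×10^-8 Ω·m
A = π(d/2)² = π(4.6200e-04 m)² = 6.706e-07 m²
Total conductor length (both ways) L = 2 × 25 = 50 m
R = ρL/A = (1.52×10^-8)(50)/(6.706e-07) = 1.133 Ω
V = IR = 3.03 × 1.133 = 3.43 V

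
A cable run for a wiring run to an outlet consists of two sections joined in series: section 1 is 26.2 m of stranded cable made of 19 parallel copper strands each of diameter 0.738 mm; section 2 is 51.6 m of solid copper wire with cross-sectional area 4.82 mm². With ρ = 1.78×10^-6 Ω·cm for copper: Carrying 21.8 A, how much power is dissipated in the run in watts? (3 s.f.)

118 W

ρ = 1.78×10^-6 Ω·cm = 1.78×10^-8 Ω·m
Section 1: A_strand = π(3.6900e-04)² = 4.278e-07 m²; R₁ = ρL/(N·A_s) = (1.78×10^-8)(26.2)/(19×4.278e-07) = 0.05738 Ω
Section 2: A = 4.82 mm² = 4.820e-06 m²
R₂ = (1.78×10^-8)(51.6)/(4.820e-06) = 0.1906 Ω
R = R₁ + R₂ = 0.2479 Ω
P = I²R = (21.8)² × 0.2479 = 118 W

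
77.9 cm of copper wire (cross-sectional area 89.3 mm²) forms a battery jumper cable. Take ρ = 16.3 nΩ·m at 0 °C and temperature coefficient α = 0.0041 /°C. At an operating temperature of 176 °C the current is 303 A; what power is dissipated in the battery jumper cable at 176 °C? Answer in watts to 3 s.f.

22.5 W

ρ = 16.3 nΩ·m = 1.63×10^-8 Ω·m
A = 89.3 mm² = 8.930e-05 m²
R₍0₎ = ρL/A = (1.63×10^-8)(0.779)/(8.930e-05) = 1.422×10^-4 Ω
R₍176₎ = R₍0₎(1 + αΔT) = 1.422×10^-4 × (1 + 0.0041×176) = 2.448×10^-4 Ω
P = I²R = (303)² × 2.448×10^-4 = 22.5 W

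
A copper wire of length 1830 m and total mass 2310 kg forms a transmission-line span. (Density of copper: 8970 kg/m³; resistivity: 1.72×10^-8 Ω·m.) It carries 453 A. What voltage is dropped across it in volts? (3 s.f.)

101 V

A = m/(density·L) = 2310/(8970×1830) = 1.4072e-04 m²
R = ρL/A = (1.72×10^-8)(1830)/(1.4072e-04) = 0.2237 Ω
V = IR = 453 × 0.2237 = 101 V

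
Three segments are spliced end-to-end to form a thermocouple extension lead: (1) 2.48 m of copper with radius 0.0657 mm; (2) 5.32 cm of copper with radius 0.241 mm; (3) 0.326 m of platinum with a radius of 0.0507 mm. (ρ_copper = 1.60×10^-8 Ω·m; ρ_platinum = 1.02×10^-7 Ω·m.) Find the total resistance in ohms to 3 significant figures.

Seg 1: A = πr² = π(6.5700e-05 m)² = 1.356e-08 m²
R_1 = (1.60×10^-8)(2.48)/(1.356e-08) = 2.926 Ω
Seg 2: A = πr² = π(2.4100e-04 m)² = 1.825e-07 m²
R_2 = (1.60×10^-8)(0.0532)/(1.825e-07) = 0.004665 Ω
Seg 3: A = πr² = π(5.0700e-05 m)² = 8.075e-09 m²
R_3 = (1.02×10^-7)(0.326)/(8.075e-09) = 4.118 Ω
R_total = R_1 + R_2 + R_3 = 7.05 Ω

7.05 Ω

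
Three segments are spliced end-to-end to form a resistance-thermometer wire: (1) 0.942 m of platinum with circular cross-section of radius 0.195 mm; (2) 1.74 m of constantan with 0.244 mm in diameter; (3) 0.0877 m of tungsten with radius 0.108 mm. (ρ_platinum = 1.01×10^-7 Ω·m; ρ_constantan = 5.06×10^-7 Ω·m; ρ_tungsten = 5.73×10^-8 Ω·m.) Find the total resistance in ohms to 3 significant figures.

Seg 1: A = πr² = π(1.9500e-04 m)² = 1.195e-07 m²
R_1 = (1.01×10^-7)(0.942)/(1.195e-07) = 0.7964 Ω
Seg 2: A = π(d/2)² = π(1.2200e-04 m)² = 4.676e-08 m²
R_2 = (5.06×10^-7)(1.74)/(4.676e-08) = 18.83 Ω
Seg 3: A = πr² = π(1.0800e-04 m)² = 3.664e-08 m²
R_3 = (5.73×10^-8)(0.0877)/(3.664e-08) = 0.1371 Ω
R_total = R_1 + R_2 + R_3 = 19.8 Ω

19.8 Ω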